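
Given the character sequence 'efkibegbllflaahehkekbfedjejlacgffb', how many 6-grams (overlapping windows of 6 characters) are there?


String 'efkibegbllflaahehkekbfedjejlacgffb' has length L = 34.
Number of overlapping n-grams = L - n + 1
Substituting: 34 - 6 + 1 = 29

29


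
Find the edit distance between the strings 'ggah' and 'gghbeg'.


Building DP table for s1='ggah' (len 4) and s2='gghbeg' (len 6):
       g  g  h  b  e  g
    0  1  2  3  4  5  6
  g 1  0  1  2  3  4  5
  g 2  1  0  1  2  3  4
  a 3  2  1  1  2  3  4
  h 4  3  2  1  2  3  4
Edit distance = dp[4][6] = 4

4


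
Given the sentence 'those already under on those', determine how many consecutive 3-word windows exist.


Word trigrams from [5] words:
  Trigram 1: (those already under)
  Trigram 2: (already under on)
  Trigram 3: (under on those)
Total word trigrams: 5 - 2 = 3

3


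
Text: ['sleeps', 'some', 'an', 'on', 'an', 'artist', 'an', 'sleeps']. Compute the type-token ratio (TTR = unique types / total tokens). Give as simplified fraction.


Tokens: 8
Unique types: ('an', 'artist', 'on', 'sleeps', 'some') = 5
TTR = 5/8
Already in lowest terms.

5/8


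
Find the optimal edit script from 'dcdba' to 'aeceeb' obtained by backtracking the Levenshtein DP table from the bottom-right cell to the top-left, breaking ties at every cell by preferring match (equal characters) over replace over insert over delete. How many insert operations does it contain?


Edit distance = 5. Backtracking from cell (5, 6) with preference match > replace > insert > delete,
then listing the resulting alignment 'dcdba' -> 'aeceeb' left to right:
  Step 1: insert 'a' [insertion #1]
  Step 2: replace d->e
  Step 3: keep 'c'
  Step 4: replace d->e
  Step 5: replace b->e
  Step 6: replace a->b
Total insertions: 1

1


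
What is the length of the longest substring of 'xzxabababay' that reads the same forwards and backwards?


Scanning 'xzxabababay' for palindromic substrings.
Substring at positions 3-9: 'abababa'.
Check: reverse('abababa') = 'abababa' -> palindrome confirmed.
Neighbouring characters ('x' / 'y') break symmetry, so it cannot extend further.
No longer palindromic substring exists; longest length = 7

7


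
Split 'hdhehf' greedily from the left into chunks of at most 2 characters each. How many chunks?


'hdhehf' has 6 characters.
Chunking with max size 2:
  Chunk 1: 'hd' (positions 0-1)
  Chunk 2: 'he' (positions 2-3)
  Chunk 3: 'hf' (positions 4-5)
Total chunks: ceil(6 / 2) = 3

3


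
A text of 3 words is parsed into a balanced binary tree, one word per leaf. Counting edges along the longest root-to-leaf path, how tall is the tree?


In a balanced binary tree with n leaves the deepest leaf is ceil(log2(n)) edges below the root.
log2(3) = 1.5850
ceil(1.5850) = 2
height (edges) = 2

2


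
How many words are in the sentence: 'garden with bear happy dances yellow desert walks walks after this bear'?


Counting words by splitting on spaces:
  Word 1: 'garden'
  Word 2: 'with'
  Word 3: 'bear'
  Word 4: 'happy'
  Word 5: 'dances'
  Word 6: 'yellow'
  Word 7: 'desert'
  Word 8: 'walks'
  Word 9: 'walks'
  Word 10: 'after'
  Word 11: 'this'
  Word 12: 'bear'
Total words: 12

12


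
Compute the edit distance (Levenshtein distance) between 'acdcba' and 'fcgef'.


Building DP table for s1='acdcba' (len 6) and s2='fcgef' (len 5):
       f  c  g  e  f
    0  1  2  3  4  5
  a 1  1  2  3  4  5
  c 2  2  1  2  3  4
  d 3  3  2  2  3  4
  c 4  4  3  3  3  4
  b 5  5  4  4  4  4
  a 6  6  5  5  5  5
Edit distance = dp[6][5] = 5

5


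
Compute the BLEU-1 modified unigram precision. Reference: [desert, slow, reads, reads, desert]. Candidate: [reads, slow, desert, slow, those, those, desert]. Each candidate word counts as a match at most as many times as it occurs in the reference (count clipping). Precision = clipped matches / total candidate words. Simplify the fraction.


Reference word counts: {'desert': 2, 'reads': 2, 'slow': 1}
Checking each candidate word (with clipping):
  'reads' -> in reference (ref count 2, used 1/2) -> match (matches: 1)
  'slow' -> in reference (ref count 1, used 1/1) -> match (matches: 2)
  'desert' -> in reference (ref count 2, used 1/2) -> match (matches: 3)
  'slow' -> ref count 1 already used up (1/1) -> clipped, no match (matches: 3)
  'those' -> not in reference -> no match (matches: 3)
  'those' -> not in reference -> no match (matches: 3)
  'desert' -> in reference (ref count 2, used 2/2) -> match (matches: 4)
Clipped matches: 4, Candidate length: 7
Precision = 4/7

4/7


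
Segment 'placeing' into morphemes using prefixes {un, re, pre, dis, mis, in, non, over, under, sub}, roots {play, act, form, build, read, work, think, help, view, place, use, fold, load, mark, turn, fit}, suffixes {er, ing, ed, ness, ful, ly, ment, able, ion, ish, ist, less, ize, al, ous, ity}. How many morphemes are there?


Segmenting 'placeing' against the inventory:
  'place' -> root (morpheme 1)
  'ing' -> suffix (morpheme 2)
Total morphemes: 2

2


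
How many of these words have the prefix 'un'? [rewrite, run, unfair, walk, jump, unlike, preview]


Checking each word for prefix 'un':
  'rewrite' -> no (count: 0)
  'run' -> no (count: 0)
  'unfair' -> YES, starts with 'un' (count: 1)
  'walk' -> no (count: 1)
  'jump' -> no (count: 1)
  'unlike' -> YES, starts with 'un' (count: 2)
  'preview' -> no (count: 2)
Total with prefix 'un': 2

2


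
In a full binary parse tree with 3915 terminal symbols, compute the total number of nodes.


Leaf nodes (terminals): 3915
Internal nodes = n - 1 = 3915 - 1 = 3914
Total = leaves + internal = 3915 + 3914 = 7829

7829


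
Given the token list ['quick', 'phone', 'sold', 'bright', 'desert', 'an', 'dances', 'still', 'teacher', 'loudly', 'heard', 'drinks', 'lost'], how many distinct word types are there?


Listing all tokens and tracking unique types:
  Token 1: 'quick' -> NEW (unique so far: 1)
  Token 2: 'phone' -> NEW (unique so far: 2)
  Token 3: 'sold' -> NEW (unique so far: 3)
  Token 4: 'bright' -> NEW (unique so far: 4)
  Token 5: 'desert' -> NEW (unique so far: 5)
  Token 6: 'an' -> NEW (unique so far: 6)
  Token 7: 'dances' -> NEW (unique so far: 7)
  Token 8: 'still' -> NEW (unique so far: 8)
  Token 9: 'teacher' -> NEW (unique so far: 9)
  Token 10: 'loudly' -> NEW (unique so far: 10)
  Token 11: 'heard' -> NEW (unique so far: 11)
  Token 12: 'drinks' -> NEW (unique so far: 12)
  Token 13: 'lost' -> NEW (unique so far: 13)
Unique types: ('an', 'bright', 'dances', 'desert', 'drinks', 'heard', 'lost', 'loudly', 'phone', 'quick', 'sold', 'still', 'teacher')
Vocabulary size: 13

13


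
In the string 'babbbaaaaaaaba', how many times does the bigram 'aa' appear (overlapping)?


Scanning 'babbbaaaaaaaba' for bigram 'aa':
  Position 0: 'ba' -> no
  Position 1: 'ab' -> no
  Position 2: 'bb' -> no
  Position 3: 'bb' -> no
  Position 4: 'ba' -> no
  Position 5: 'aa' -> MATCH
  Position 6: 'aa' -> MATCH
  Position 7: 'aa' -> MATCH
  Position 8: 'aa' -> MATCH
  Position 9: 'aa' -> MATCH
  Position 10: 'aa' -> MATCH
  Position 11: 'ab' -> no
  Position 12: 'ba' -> no
Total matches: 6

6


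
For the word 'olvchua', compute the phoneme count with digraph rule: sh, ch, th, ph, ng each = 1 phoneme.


Parsing 'olvchua' greedily, digraphs first:
  'o' -> vowel phoneme (phonemes so far: 1)
  'l' -> consonant phoneme (phonemes so far: 2)
  'v' -> consonant phoneme (phonemes so far: 3)
  'ch' -> digraph (1 consonant phoneme) (phonemes so far: 4)
  'u' -> vowel phoneme (phonemes so far: 5)
  'a' -> vowel phoneme (phonemes so far: 6)
Total phonemes: 6

6


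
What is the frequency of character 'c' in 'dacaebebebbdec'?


Scanning 'dacaebebebbdec' for 'c':
  Position 2: 'c' -> MATCH (count: 1)
  Position 13: 'c' -> MATCH (count: 2)
Total occurrences of 'c': 2

2


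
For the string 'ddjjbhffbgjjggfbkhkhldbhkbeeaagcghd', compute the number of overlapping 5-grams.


String 'ddjjbhffbgjjggfbkhkhldbhkbeeaagcghd' has length L = 35.
Number of overlapping n-grams = L - n + 1
Substituting: 35 - 5 + 1 = 31

31


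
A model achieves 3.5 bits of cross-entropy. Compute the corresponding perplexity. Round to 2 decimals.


Perplexity formula: PP = 2^H
H = 3.5
PP = 2^3.5
Decompose: 2^3.5 = 2^3 * 2^0.5 = 2^3 * sqrt(2)
2^3 = 8, sqrt(2) ~ 1.4142136
PP ~ 8 * 1.4142136 = 11.3137088
Rounded to 2 decimals: 11.31

11.31


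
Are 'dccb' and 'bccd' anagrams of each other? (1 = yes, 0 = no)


Sort characters of 'dccb': 'bccd'
Sort characters of 'bccd': 'bccd'
Sorted forms match -> they ARE anagrams
Result: 1

1


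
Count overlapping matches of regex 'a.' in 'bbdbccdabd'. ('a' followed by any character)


Pattern: a. means 'a' followed by any character.
Scanning 'bbdbccdabd' position-by-position:
  Pos 0: window 'bb' -> no
  Pos 1: window 'bd' -> no
  Pos 2: window 'db' -> no
  Pos 3: window 'bc' -> no
  Pos 4: window 'cc' -> no
  Pos 5: window 'cd' -> no
  Pos 6: window 'da' -> no
  Pos 7: window 'ab' -> MATCH
  Pos 8: window 'bd' -> no
  Pos 9: window 'd' -> no
Total matches: 1

1


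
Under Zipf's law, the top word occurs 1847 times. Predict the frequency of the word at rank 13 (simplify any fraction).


Zipf's law: freq(rank) = f1 / rank
f1 = 1847, rank = 13
freq = 1847 / 13
GCD(1847, 13) = 1
Simplified: 1847/13

1847/13


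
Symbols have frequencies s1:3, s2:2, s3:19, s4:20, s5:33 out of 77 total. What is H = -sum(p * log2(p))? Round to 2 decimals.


Computing entropy H = -sum(p_i * log2(p_i)):
  s1: p = 3/77 = 0.0390, -p*log2(p) = 0.1824
  s2: p = 2/77 = 0.0260, -p*log2(p) = 0.1368
  s3: p = 19/77 = 0.2468, -p*log2(p) = 0.4982
  s4: p = 20/77 = 0.2597, -p*log2(p) = 0.5052
  s5: p = 33/77 = 0.4286, -p*log2(p) = 0.5239
H = sum of terms = 1.8465
Rounded to 2 decimals: 1.85

1.85


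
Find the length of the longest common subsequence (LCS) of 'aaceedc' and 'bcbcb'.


DP table for LCS of 'aaceedc' and 'bcbcb':
       b  c  b  c  b
    0  0  0  0  0  0
  a 0  0  0  0  0  0
  a 0  0  0  0  0  0
  c 0  0  1  1  1  1
  e 0  0  1  1  1  1
  e 0  0  1  1  1  1
  d 0  0  1  1  1  1
  c 0  0  1  1  2  2
LCS: 'cc'
LCS length = 2

2


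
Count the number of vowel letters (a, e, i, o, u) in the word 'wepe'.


Scanning each character of 'wepe':
  Position 1: 'w' -> consonant (running count: 0)
  Position 2: 'e' -> vowel (running count: 1)
  Position 3: 'p' -> consonant (running count: 1)
  Position 4: 'e' -> vowel (running count: 2)
Total vowels: 2

2


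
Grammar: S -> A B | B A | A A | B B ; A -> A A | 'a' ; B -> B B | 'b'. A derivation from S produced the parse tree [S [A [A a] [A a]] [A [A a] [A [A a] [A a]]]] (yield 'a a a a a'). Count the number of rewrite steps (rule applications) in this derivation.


Every bracketed nonterminal node [X ...] in the tree is produced by exactly one rule application.
Reading the tree off as a leftmost derivation:
  Step 1: S  =>  A A   (applied S -> A A)
  Step 2: A A  =>  A A A   (applied A -> A A)
  Step 3: A A A  =>  a A A   (applied A -> a)
  Step 4: a A A  =>  a a A   (applied A -> a)
  Step 5: a a A  =>  a a A A   (applied A -> A A)
  Step 6: a a A A  =>  a a a A   (applied A -> a)
  Step 7: a a a A  =>  a a a A A   (applied A -> A A)
  Step 8: a a a A A  =>  a a a a A   (applied A -> a)
  Step 9: a a a a A  =>  a a a a a   (applied A -> a)
Final yield: a a a a a
Total rewrite steps: 9

9


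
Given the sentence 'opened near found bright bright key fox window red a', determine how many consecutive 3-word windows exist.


Word trigrams from [10] words:
  Trigram 1: (opened near found)
  Trigram 2: (near found bright)
  Trigram 3: (found bright bright)
  Trigram 4: (bright bright key)
  Trigram 5: (bright key fox)
  Trigram 6: (key fox window)
  Trigram 7: (fox window red)
  Trigram 8: (window red a)
Total word trigrams: 10 - 2 = 8

8


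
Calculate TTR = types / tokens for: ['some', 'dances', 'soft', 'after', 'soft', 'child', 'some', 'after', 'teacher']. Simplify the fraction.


Tokens: 9
Unique types: ('after', 'child', 'dances', 'soft', 'some', 'teacher') = 6
TTR = 6/9
Simplify: divide both by 3 -> 2/3
TTR = 2/3

2/3


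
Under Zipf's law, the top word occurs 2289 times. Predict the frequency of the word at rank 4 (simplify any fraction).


Zipf's law: freq(rank) = f1 / rank
f1 = 2289, rank = 4
freq = 2289 / 4
GCD(2289, 4) = 1
Simplified: 2289/4

2289/4


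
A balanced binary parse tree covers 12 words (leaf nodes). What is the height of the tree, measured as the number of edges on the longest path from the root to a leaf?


In a balanced binary tree with n leaves the deepest leaf is ceil(log2(n)) edges below the root.
log2(12) = 3.5850
ceil(3.5850) = 4
height (edges) = 4

4


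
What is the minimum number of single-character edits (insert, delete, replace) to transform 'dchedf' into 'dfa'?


Building DP table for s1='dchedf' (len 6) and s2='dfa' (len 3):
       d  f  a
    0  1  2  3
  d 1  0  1  2
  c 2  1  1  2
  h 3  2  2  2
  e 4  3  3  3
  d 5  4  4  4
  f 6  5  4  5
Edit distance = dp[6][3] = 5

5


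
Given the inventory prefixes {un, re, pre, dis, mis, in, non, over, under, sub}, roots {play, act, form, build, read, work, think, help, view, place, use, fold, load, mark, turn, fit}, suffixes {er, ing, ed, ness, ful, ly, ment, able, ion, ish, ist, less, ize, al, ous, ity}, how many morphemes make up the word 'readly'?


Segmenting 'readly' against the inventory:
  'read' -> root (morpheme 1)
  'ly' -> suffix (morpheme 2)
Total morphemes: 2

2


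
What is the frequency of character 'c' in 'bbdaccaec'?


Scanning 'bbdaccaec' for 'c':
  Position 4: 'c' -> MATCH (count: 1)
  Position 5: 'c' -> MATCH (count: 2)
  Position 8: 'c' -> MATCH (count: 3)
Total occurrences of 'c': 3

3


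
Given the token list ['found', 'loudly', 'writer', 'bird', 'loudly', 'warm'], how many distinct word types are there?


Listing all tokens and tracking unique types:
  Token 1: 'found' -> NEW (unique so far: 1)
  Token 2: 'loudly' -> NEW (unique so far: 2)
  Token 3: 'writer' -> NEW (unique so far: 3)
  Token 4: 'bird' -> NEW (unique so far: 4)
  Token 5: 'loudly' -> duplicate (unique so far: 4)
  Token 6: 'warm' -> NEW (unique so far: 5)
Unique types: ('bird', 'found', 'loudly', 'warm', 'writer')
Vocabulary size: 5

5


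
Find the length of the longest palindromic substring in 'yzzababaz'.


Scanning 'yzzababaz' for palindromic substrings.
Substring at positions 2-8: 'zababaz'.
Check: reverse('zababaz') = 'zababaz' -> palindrome confirmed.
Neighbouring characters ('z' / '-') break symmetry, so it cannot extend further.
No longer palindromic substring exists; longest length = 7

7


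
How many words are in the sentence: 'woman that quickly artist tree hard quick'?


Counting words by splitting on spaces:
  Word 1: 'woman'
  Word 2: 'that'
  Word 3: 'quickly'
  Word 4: 'artist'
  Word 5: 'tree'
  Word 6: 'hard'
  Word 7: 'quick'
Total words: 7

7


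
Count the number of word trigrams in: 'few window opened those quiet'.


Word trigrams from [5] words:
  Trigram 1: (few window opened)
  Trigram 2: (window opened those)
  Trigram 3: (opened those quiet)
Total word trigrams: 5 - 2 = 3

3


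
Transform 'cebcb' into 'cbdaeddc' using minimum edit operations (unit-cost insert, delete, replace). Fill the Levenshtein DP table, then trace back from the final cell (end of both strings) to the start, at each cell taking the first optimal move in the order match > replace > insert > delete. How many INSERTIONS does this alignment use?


Edit distance = 6. Backtracking from cell (5, 8) with preference match > replace > insert > delete,
then listing the resulting alignment 'cebcb' -> 'cbdaeddc' left to right:
  Step 1: keep 'c'
  Step 2: insert 'b' [insertion #1]
  Step 3: insert 'd' [insertion #2]
  Step 4: insert 'a' [insertion #3]
  Step 5: keep 'e'
  Step 6: replace b->d
  Step 7: replace c->d
  Step 8: replace b->c
Total insertions: 3

3


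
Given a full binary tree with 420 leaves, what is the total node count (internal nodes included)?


Leaf nodes (terminals): 420
Internal nodes = n - 1 = 420 - 1 = 419
Total = leaves + internal = 420 + 419 = 839

839


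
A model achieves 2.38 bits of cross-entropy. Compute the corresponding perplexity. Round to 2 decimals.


Perplexity formula: PP = 2^H
H = 2.38
PP = 2^2.38
Decompose: 2^2.38 = 2^2 * 2^0.38
2^2 = 4, 2^0.38 ~ 1.3013419
PP ~ 4 * 1.3013419 = 5.2053676
Rounded to 2 decimals: 5.21

5.21


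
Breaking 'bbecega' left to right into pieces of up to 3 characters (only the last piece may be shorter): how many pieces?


'bbecega' has 7 characters.
Chunking with max size 3:
  Chunk 1: 'bbe' (positions 0-2)
  Chunk 2: 'ceg' (positions 3-5)
  Chunk 3: 'a' (positions 6-6)
Total chunks: ceil(7 / 3) = 3

3


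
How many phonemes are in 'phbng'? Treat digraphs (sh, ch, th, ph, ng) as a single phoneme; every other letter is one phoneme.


Parsing 'phbng' greedily, digraphs first:
  'ph' -> digraph (1 consonant phoneme) (phonemes so far: 1)
  'b' -> consonant phoneme (phonemes so far: 2)
  'ng' -> digraph (1 consonant phoneme) (phonemes so far: 3)
Total phonemes: 3

3


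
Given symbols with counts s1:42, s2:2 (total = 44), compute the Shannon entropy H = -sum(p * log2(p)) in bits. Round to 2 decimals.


Computing entropy H = -sum(p_i * log2(p_i)):
  s1: p = 42/44 = 0.9545, -p*log2(p) = 0.0641
  s2: p = 2/44 = 0.0455, -p*log2(p) = 0.2027
H = sum of terms = 0.2668
Rounded to 2 decimals: 0.27

0.27


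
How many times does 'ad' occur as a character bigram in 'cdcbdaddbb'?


Scanning 'cdcbdaddbb' for bigram 'ad':
  Position 0: 'cd' -> no
  Position 1: 'dc' -> no
  Position 2: 'cb' -> no
  Position 3: 'bd' -> no
  Position 4: 'da' -> no
  Position 5: 'ad' -> MATCH
  Position 6: 'dd' -> no
  Position 7: 'db' -> no
  Position 8: 'bb' -> no
Total matches: 1

1


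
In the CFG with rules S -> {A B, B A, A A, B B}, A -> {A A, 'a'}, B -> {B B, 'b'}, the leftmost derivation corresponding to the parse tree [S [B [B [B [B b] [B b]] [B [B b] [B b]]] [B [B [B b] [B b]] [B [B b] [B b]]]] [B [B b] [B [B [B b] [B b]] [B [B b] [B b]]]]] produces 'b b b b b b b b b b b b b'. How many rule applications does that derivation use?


Every bracketed nonterminal node [X ...] in the tree is produced by exactly one rule application.
Reading the tree off as a leftmost derivation:
  Step 1: S  =>  B B   (applied S -> B B)
  Step 2: B B  =>  B B B   (applied B -> B B)
  Step 3: B B B  =>  B B B B   (applied B -> B B)
  Step 4: B B B B  =>  B B B B B   (applied B -> B B)
  Step 5: B B B B B  =>  b B B B B   (applied B -> b)
  Step 6: b B B B B  =>  b b B B B   (applied B -> b)
  Step 7: b b B B B  =>  b b B B B B   (applied B -> B B)
  Step 8: b b B B B B  =>  b b b B B B   (applied B -> b)
  Step 9: b b b B B B  =>  b b b b B B   (applied B -> b)
  Step 10: b b b b B B  =>  b b b b B B B   (applied B -> B B)
  Step 11: b b b b B B B  =>  b b b b B B B B   (applied B -> B B)
  Step 12: b b b b B B B B  =>  b b b b b B B B   (applied B -> b)
  Step 13: b b b b b B B B  =>  b b b b b b B B   (applied B -> b)
  Step 14: b b b b b b B B  =>  b b b b b b B B B   (applied B -> B B)
  Step 15: b b b b b b B B B  =>  b b b b b b b B B   (applied B -> b)
  Step 16: b b b b b b b B B  =>  b b b b b b b b B   (applied B -> b)
  Step 17: b b b b b b b b B  =>  b b b b b b b b B B   (applied B -> B B)
  Step 18: b b b b b b b b B B  =>  b b b b b b b b b B   (applied B -> b)
  Step 19: b b b b b b b b b B  =>  b b b b b b b b b B B   (applied B -> B B)
  Step 20: b b b b b b b b b B B  =>  b b b b b b b b b B B B   (applied B -> B B)
  Step 21: b b b b b b b b b B B B  =>  b b b b b b b b b b B B   (applied B -> b)
  Step 22: b b b b b b b b b b B B  =>  b b b b b b b b b b b B   (applied B -> b)
  Step 23: b b b b b b b b b b b B  =>  b b b b b b b b b b b B B   (applied B -> B B)
  Step 24: b b b b b b b b b b b B B  =>  b b b b b b b b b b b b B   (applied B -> b)
  Step 25: b b b b b b b b b b b b B  =>  b b b b b b b b b b b b b   (applied B -> b)
Final yield: b b b b b b b b b b b b b
Total rewrite steps: 25

25


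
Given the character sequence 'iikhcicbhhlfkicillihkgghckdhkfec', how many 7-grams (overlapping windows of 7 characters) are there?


String 'iikhcicbhhlfkicillihkgghckdhkfec' has length L = 32.
Number of overlapping n-grams = L - n + 1
Substituting: 32 - 7 + 1 = 26

26


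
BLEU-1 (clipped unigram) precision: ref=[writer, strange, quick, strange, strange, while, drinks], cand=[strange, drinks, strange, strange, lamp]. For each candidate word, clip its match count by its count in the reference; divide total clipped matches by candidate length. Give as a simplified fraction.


Reference word counts: {'drinks': 1, 'quick': 1, 'strange': 3, 'while': 1, 'writer': 1}
Checking each candidate word (with clipping):
  'strange' -> in reference (ref count 3, used 1/3) -> match (matches: 1)
  'drinks' -> in reference (ref count 1, used 1/1) -> match (matches: 2)
  'strange' -> in reference (ref count 3, used 2/3) -> match (matches: 3)
  'strange' -> in reference (ref count 3, used 3/3) -> match (matches: 4)
  'lamp' -> not in reference -> no match (matches: 4)
Clipped matches: 4, Candidate length: 5
Precision = 4/5

4/5


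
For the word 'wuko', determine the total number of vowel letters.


Scanning each character of 'wuko':
  Position 1: 'w' -> consonant (running count: 0)
  Position 2: 'u' -> vowel (running count: 1)
  Position 3: 'k' -> consonant (running count: 1)
  Position 4: 'o' -> vowel (running count: 2)
Total vowels: 2

2


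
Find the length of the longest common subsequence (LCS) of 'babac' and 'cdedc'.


DP table for LCS of 'babac' and 'cdedc':
       c  d  e  d  c
    0  0  0  0  0  0
  b 0  0  0  0  0  0
  a 0  0  0  0  0  0
  b 0  0  0  0  0  0
  a 0  0  0  0  0  0
  c 0  1  1  1  1  1
LCS: 'c'
LCS length = 1

1


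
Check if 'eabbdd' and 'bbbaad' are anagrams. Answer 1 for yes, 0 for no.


Sort characters of 'eabbdd': 'abbdde'
Sort characters of 'bbbaad': 'aabbbd'
Sorted forms differ -> they are NOT anagrams
Result: 0

0


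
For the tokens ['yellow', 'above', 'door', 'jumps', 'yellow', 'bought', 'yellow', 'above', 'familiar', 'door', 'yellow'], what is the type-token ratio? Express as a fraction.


Tokens: 11
Unique types: ('above', 'bought', 'door', 'familiar', 'jumps', 'yellow') = 6
TTR = 6/11
Already in lowest terms.

6/11


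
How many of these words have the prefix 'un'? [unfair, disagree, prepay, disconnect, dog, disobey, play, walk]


Checking each word for prefix 'un':
  'unfair' -> YES, starts with 'un' (count: 1)
  'disagree' -> no (count: 1)
  'prepay' -> no (count: 1)
  'disconnect' -> no (count: 1)
  'dog' -> no (count: 1)
  'disobey' -> no (count: 1)
  'play' -> no (count: 1)
  'walk' -> no (count: 1)
Total with prefix 'un': 1

1


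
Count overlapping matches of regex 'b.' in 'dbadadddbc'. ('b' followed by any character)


Pattern: b. means 'b' followed by any character.
Scanning 'dbadadddbc' position-by-position:
  Pos 0: window 'db' -> no
  Pos 1: window 'ba' -> MATCH
  Pos 2: window 'ad' -> no
  Pos 3: window 'da' -> no
  Pos 4: window 'ad' -> no
  Pos 5: window 'dd' -> no
  Pos 6: window 'dd' -> no
  Pos 7: window 'db' -> no
  Pos 8: window 'bc' -> MATCH
  Pos 9: window 'c' -> no
Total matches: 2

2


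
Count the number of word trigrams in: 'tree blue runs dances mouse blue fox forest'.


Word trigrams from [8] words:
  Trigram 1: (tree blue runs)
  Trigram 2: (blue runs dances)
  Trigram 3: (runs dances mouse)
  Trigram 4: (dances mouse blue)
  Trigram 5: (mouse blue fox)
  Trigram 6: (blue fox forest)
Total word trigrams: 8 - 2 = 6

6


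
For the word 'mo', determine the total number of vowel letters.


Scanning each character of 'mo':
  Position 1: 'm' -> consonant (running count: 0)
  Position 2: 'o' -> vowel (running count: 1)
Total vowels: 1

1


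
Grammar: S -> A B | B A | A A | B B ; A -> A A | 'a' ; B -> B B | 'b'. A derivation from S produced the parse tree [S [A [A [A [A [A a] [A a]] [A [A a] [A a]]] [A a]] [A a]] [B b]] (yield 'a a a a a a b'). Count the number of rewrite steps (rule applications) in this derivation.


Every bracketed nonterminal node [X ...] in the tree is produced by exactly one rule application.
Reading the tree off as a leftmost derivation:
  Step 1: S  =>  A B   (applied S -> A B)
  Step 2: A B  =>  A A B   (applied A -> A A)
  Step 3: A A B  =>  A A A B   (applied A -> A A)
  Step 4: A A A B  =>  A A A A B   (applied A -> A A)
  Step 5: A A A A B  =>  A A A A A B   (applied A -> A A)
  Step 6: A A A A A B  =>  a A A A A B   (applied A -> a)
  Step 7: a A A A A B  =>  a a A A A B   (applied A -> a)
  Step 8: a a A A A B  =>  a a A A A A B   (applied A -> A A)
  Step 9: a a A A A A B  =>  a a a A A A B   (applied A -> a)
  Step 10: a a a A A A B  =>  a a a a A A B   (applied A -> a)
  Step 11: a a a a A A B  =>  a a a a a A B   (applied A -> a)
  Step 12: a a a a a A B  =>  a a a a a a B   (applied A -> a)
  Step 13: a a a a a a B  =>  a a a a a a b   (applied B -> b)
Final yield: a a a a a a b
Total rewrite steps: 13

13


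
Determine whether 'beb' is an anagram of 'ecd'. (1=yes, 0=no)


Sort characters of 'beb': 'bbe'
Sort characters of 'ecd': 'cde'
Sorted forms differ -> they are NOT anagrams
Result: 0

0


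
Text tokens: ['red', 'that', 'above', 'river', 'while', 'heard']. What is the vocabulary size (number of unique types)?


Listing all tokens and tracking unique types:
  Token 1: 'red' -> NEW (unique so far: 1)
  Token 2: 'that' -> NEW (unique so far: 2)
  Token 3: 'above' -> NEW (unique so far: 3)
  Token 4: 'river' -> NEW (unique so far: 4)
  Token 5: 'while' -> NEW (unique so far: 5)
  Token 6: 'heard' -> NEW (unique so far: 6)
Unique types: ('above', 'heard', 'red', 'river', 'that', 'while')
Vocabulary size: 6

6


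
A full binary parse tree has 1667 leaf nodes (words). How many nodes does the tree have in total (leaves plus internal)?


Leaf nodes (terminals): 1667
Internal nodes = n - 1 = 1667 - 1 = 1666
Total = leaves + internal = 1667 + 1666 = 3333

3333


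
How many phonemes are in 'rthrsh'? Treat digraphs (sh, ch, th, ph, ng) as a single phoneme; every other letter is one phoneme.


Parsing 'rthrsh' greedily, digraphs first:
  'r' -> consonant phoneme (phonemes so far: 1)
  'th' -> digraph (1 consonant phoneme) (phonemes so far: 2)
  'r' -> consonant phoneme (phonemes so far: 3)
  'sh' -> digraph (1 consonant phoneme) (phonemes so far: 4)
Total phonemes: 4

4


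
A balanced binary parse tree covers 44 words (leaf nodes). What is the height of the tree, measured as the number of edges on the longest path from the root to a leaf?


In a balanced binary tree with n leaves the deepest leaf is ceil(log2(n)) edges below the root.
log2(44) = 5.4594
ceil(5.4594) = 6
height (edges) = 6

6


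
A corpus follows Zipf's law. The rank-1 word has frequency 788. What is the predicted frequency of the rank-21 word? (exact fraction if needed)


Zipf's law: freq(rank) = f1 / rank
f1 = 788, rank = 21
freq = 788 / 21
GCD(788, 21) = 1
Simplified: 788/21

788/21


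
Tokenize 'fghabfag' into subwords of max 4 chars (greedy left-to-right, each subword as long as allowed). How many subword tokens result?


'fghabfag' has 8 characters.
Chunking with max size 4:
  Chunk 1: 'fgha' (positions 0-3)
  Chunk 2: 'bfag' (positions 4-7)
Total chunks: ceil(8 / 4) = 2

2


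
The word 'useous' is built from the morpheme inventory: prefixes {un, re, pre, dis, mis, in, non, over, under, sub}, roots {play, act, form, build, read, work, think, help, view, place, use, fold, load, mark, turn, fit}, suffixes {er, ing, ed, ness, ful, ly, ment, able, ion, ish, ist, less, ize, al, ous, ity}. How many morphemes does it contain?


Segmenting 'useous' against the inventory:
  'use' -> root (morpheme 1)
  'ous' -> suffix (morpheme 2)
Total morphemes: 2

2


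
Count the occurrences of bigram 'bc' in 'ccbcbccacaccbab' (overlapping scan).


Scanning 'ccbcbccacaccbab' for bigram 'bc':
  Position 0: 'cc' -> no
  Position 1: 'cb' -> no
  Position 2: 'bc' -> MATCH
  Position 3: 'cb' -> no
  Position 4: 'bc' -> MATCH
  Position 5: 'cc' -> no
  Position 6: 'ca' -> no
  Position 7: 'ac' -> no
  Position 8: 'ca' -> no
  Position 9: 'ac' -> no
  Position 10: 'cc' -> no
  Position 11: 'cb' -> no
  Position 12: 'ba' -> no
  Position 13: 'ab' -> no
Total matches: 2

2


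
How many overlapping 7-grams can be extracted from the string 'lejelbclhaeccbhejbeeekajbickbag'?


String 'lejelbclhaeccbhejbeeekajbickbag' has length L = 31.
Number of overlapping n-grams = L - n + 1
Substituting: 31 - 7 + 1 = 25

25


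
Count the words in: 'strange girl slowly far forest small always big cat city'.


Counting words by splitting on spaces:
  Word 1: 'strange'
  Word 2: 'girl'
  Word 3: 'slowly'
  Word 4: 'far'
  Word 5: 'forest'
  Word 6: 'small'
  Word 7: 'always'
  Word 8: 'big'
  Word 9: 'cat'
  Word 10: 'city'
Total words: 10

10


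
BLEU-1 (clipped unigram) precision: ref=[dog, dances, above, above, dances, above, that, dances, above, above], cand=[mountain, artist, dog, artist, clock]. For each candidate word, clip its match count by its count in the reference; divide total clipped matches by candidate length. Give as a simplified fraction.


Reference word counts: {'above': 5, 'dances': 3, 'dog': 1, 'that': 1}
Checking each candidate word (with clipping):
  'mountain' -> not in reference -> no match (matches: 0)
  'artist' -> not in reference -> no match (matches: 0)
  'dog' -> in reference (ref count 1, used 1/1) -> match (matches: 1)
  'artist' -> not in reference -> no match (matches: 1)
  'clock' -> not in reference -> no match (matches: 1)
Clipped matches: 1, Candidate length: 5
Precision = 1/5

1/5


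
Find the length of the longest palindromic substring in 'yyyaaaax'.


Scanning 'yyyaaaax' for palindromic substrings.
Substring at positions 3-6: 'aaaa'.
Check: reverse('aaaa') = 'aaaa' -> palindrome confirmed.
Neighbouring characters ('y' / 'x') break symmetry, so it cannot extend further.
No longer palindromic substring exists; longest length = 4

4


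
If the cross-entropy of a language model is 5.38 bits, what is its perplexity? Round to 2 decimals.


Perplexity formula: PP = 2^H
H = 5.38
PP = 2^5.38
Decompose: 2^5.38 = 2^5 * 2^0.38
2^5 = 32, 2^0.38 ~ 1.3013419
PP ~ 32 * 1.3013419 = 41.6429408
Rounded to 2 decimals: 41.64

41.64


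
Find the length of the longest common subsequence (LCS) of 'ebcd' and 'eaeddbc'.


DP table for LCS of 'ebcd' and 'eaeddbc':
       e  a  e  d  d  b  c
    0  0  0  0  0  0  0  0
  e 0  1  1  1  1  1  1  1
  b 0  1  1  1  1  1  2  2
  c 0  1  1  1  1  1  2  3
  d 0  1  1  1  2  2  2  3
LCS: 'ebc'
LCS length = 3

3


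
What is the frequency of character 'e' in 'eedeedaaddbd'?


Scanning 'eedeedaaddbd' for 'e':
  Position 0: 'e' -> MATCH (count: 1)
  Position 1: 'e' -> MATCH (count: 2)
  Position 3: 'e' -> MATCH (count: 3)
  Position 4: 'e' -> MATCH (count: 4)
Total occurrences of 'e': 4

4


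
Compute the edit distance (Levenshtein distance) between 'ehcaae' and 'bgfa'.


Building DP table for s1='ehcaae' (len 6) and s2='bgfa' (len 4):
       b  g  f  a
    0  1  2  3  4
  e 1  1  2  3  4
  h 2  2  2  3  4
  c 3  3  3  3  4
  a 4  4  4  4  3
  a 5  5  5  5  4
  e 6  6  6  6  5
Edit distance = dp[6][4] = 5

5


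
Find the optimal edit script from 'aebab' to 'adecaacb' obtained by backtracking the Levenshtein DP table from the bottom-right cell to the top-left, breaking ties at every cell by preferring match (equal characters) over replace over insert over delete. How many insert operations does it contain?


Edit distance = 4. Backtracking from cell (5, 8) with preference match > replace > insert > delete,
then listing the resulting alignment 'aebab' -> 'adecaacb' left to right:
  Step 1: keep 'a'
  Step 2: insert 'd' [insertion #1]
  Step 3: keep 'e'
  Step 4: insert 'c' [insertion #2]
  Step 5: replace b->a
  Step 6: keep 'a'
  Step 7: insert 'c' [insertion #3]
  Step 8: keep 'b'
Total insertions: 3

3


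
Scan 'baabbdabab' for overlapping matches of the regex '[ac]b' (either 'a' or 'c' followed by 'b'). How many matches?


Pattern: [ac]b means either 'a' or 'c' followed by 'b'.
Scanning 'baabbdabab' position-by-position:
  Pos 0: window 'ba' -> no
  Pos 1: window 'aa' -> no
  Pos 2: window 'ab' -> MATCH
  Pos 3: window 'bb' -> no
  Pos 4: window 'bd' -> no
  Pos 5: window 'da' -> no
  Pos 6: window 'ab' -> MATCH
  Pos 7: window 'ba' -> no
  Pos 8: window 'ab' -> MATCH
  Pos 9: window 'b' -> no
Total matches: 3

3


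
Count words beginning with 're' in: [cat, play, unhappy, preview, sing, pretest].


Checking each word for prefix 're':
  'cat' -> no (count: 0)
  'play' -> no (count: 0)
  'unhappy' -> no (count: 0)
  'preview' -> no (count: 0)
  'sing' -> no (count: 0)
  'pretest' -> no (count: 0)
Total with prefix 're': 0

0


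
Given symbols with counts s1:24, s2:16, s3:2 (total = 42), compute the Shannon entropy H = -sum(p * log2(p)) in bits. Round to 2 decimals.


Computing entropy H = -sum(p_i * log2(p_i)):
  s1: p = 24/42 = 0.5714, -p*log2(p) = 0.4613
  s2: p = 16/42 = 0.3810, -p*log2(p) = 0.5304
  s3: p = 2/42 = 0.0476, -p*log2(p) = 0.2092
H = sum of terms = 1.2009
Rounded to 2 decimals: 1.20

1.20


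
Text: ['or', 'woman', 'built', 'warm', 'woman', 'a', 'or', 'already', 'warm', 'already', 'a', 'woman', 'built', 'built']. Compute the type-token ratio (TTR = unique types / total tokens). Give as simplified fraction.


Tokens: 14
Unique types: ('a', 'already', 'built', 'or', 'warm', 'woman') = 6
TTR = 6/14
Simplify: divide both by 2 -> 3/7
TTR = 3/7

3/7


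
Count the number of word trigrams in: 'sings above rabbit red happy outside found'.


Word trigrams from [7] words:
  Trigram 1: (sings above rabbit)
  Trigram 2: (above rabbit red)
  Trigram 3: (rabbit red happy)
  Trigram 4: (red happy outside)
  Trigram 5: (happy outside found)
Total word trigrams: 7 - 2 = 5

5


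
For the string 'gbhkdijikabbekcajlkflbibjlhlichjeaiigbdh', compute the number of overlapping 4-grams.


String 'gbhkdijikabbekcajlkflbibjlhlichjeaiigbdh' has length L = 40.
Number of overlapping n-grams = L - n + 1
Substituting: 40 - 4 + 1 = 37

37


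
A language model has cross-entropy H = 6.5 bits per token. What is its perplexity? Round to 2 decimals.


Perplexity formula: PP = 2^H
H = 6.5
PP = 2^6.5
Decompose: 2^6.5 = 2^6 * 2^0.5 = 2^6 * sqrt(2)
2^6 = 64, sqrt(2) ~ 1.4142136
PP ~ 64 * 1.4142136 = 90.5096704
Rounded to 2 decimals: 90.51

90.51


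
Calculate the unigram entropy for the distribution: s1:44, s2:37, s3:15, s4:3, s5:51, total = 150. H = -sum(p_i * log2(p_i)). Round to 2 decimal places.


Computing entropy H = -sum(p_i * log2(p_i)):
  s1: p = 44/150 = 0.2933, -p*log2(p) = 0.5190
  s2: p = 37/150 = 0.2467, -p*log2(p) = 0.4981
  s3: p = 15/150 = 0.1000, -p*log2(p) = 0.3322
  s4: p = 3/150 = 0.0200, -p*log2(p) = 0.1129
  s5: p = 51/150 = 0.3400, -p*log2(p) = 0.5292
H = sum of terms = 1.9914
Rounded to 2 decimals: 1.99

1.99


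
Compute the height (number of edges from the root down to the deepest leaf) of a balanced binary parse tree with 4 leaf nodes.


In a balanced binary tree with n leaves the deepest leaf is ceil(log2(n)) edges below the root.
log2(4) = 2.0000
ceil(2.0000) = 2
height (edges) = 2

2


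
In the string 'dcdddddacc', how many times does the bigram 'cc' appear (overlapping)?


Scanning 'dcdddddacc' for bigram 'cc':
  Position 0: 'dc' -> no
  Position 1: 'cd' -> no
  Position 2: 'dd' -> no
  Position 3: 'dd' -> no
  Position 4: 'dd' -> no
  Position 5: 'dd' -> no
  Position 6: 'da' -> no
  Position 7: 'ac' -> no
  Position 8: 'cc' -> MATCH
Total matches: 1

1


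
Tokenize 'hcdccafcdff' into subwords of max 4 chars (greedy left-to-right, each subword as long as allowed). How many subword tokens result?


'hcdccafcdff' has 11 characters.
Chunking with max size 4:
  Chunk 1: 'hcdc' (positions 0-3)
  Chunk 2: 'cafc' (positions 4-7)
  Chunk 3: 'dff' (positions 8-10)
Total chunks: ceil(11 / 4) = 3

3


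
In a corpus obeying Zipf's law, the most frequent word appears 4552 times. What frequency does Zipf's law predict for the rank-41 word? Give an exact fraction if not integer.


Zipf's law: freq(rank) = f1 / rank
f1 = 4552, rank = 41
freq = 4552 / 41
GCD(4552, 41) = 1
Simplified: 4552/41

4552/41


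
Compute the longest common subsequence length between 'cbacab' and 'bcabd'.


DP table for LCS of 'cbacab' and 'bcabd':
       b  c  a  b  d
    0  0  0  0  0  0
  c 0  0  1  1  1  1
  b 0  1  1  1  2  2
  a 0  1  1  2  2  2
  c 0  1  2  2  2  2
  a 0  1  2  3  3  3
  b 0  1  2  3  4  4
LCS: 'bcab'
LCS length = 4

4


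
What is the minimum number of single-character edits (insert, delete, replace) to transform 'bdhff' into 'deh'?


Building DP table for s1='bdhff' (len 5) and s2='deh' (len 3):
       d  e  h
    0  1  2  3
  b 1  1  2  3
  d 2  1  2  3
  h 3  2  2  2
  f 4  3  3  3
  f 5  4  4  4
Edit distance = dp[5][3] = 4

4


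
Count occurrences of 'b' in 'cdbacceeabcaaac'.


Scanning 'cdbacceeabcaaac' for 'b':
  Position 2: 'b' -> MATCH (count: 1)
  Position 9: 'b' -> MATCH (count: 2)
Total occurrences of 'b': 2

2


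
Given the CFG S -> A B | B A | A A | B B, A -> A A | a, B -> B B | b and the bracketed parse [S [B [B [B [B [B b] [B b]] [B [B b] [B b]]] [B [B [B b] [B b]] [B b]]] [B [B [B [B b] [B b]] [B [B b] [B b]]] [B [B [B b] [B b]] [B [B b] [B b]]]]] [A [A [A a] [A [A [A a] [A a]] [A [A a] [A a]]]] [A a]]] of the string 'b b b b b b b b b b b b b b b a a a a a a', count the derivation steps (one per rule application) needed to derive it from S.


Every bracketed nonterminal node [X ...] in the tree is produced by exactly one rule application.
Reading the tree off as a leftmost derivation:
  Step 1: S  =>  B A   (applied S -> B A)
  Step 2: B A  =>  B B A   (applied B -> B B)
  Step 3: B B A  =>  B B B A   (applied B -> B B)
  Step 4: B B B A  =>  B B B B A   (applied B -> B B)
  Step 5: B B B B A  =>  B B B B B A   (applied B -> B B)
  Step 6: B B B B B A  =>  b B B B B A   (applied B -> b)
  Step 7: b B B B B A  =>  b b B B B A   (applied B -> b)
  Step 8: b b B B B A  =>  b b B B B B A   (applied B -> B B)
  Step 9: b b B B B B A  =>  b b b B B B A   (applied B -> b)
  Step 10: b b b B B B A  =>  b b b b B B A   (applied B -> b)
  Step 11: b b b b B B A  =>  b b b b B B B A   (applied B -> B B)
  Step 12: b b b b B B B A  =>  b b b b B B B B A   (applied B -> B B)
  Step 13: b b b b B B B B A  =>  b b b b b B B B A   (applied B -> b)
  Step 14: b b b b b B B B A  =>  b b b b b b B B A   (applied B -> b)
  Step 15: b b b b b b B B A  =>  b b b b b b b B A   (applied B -> b)
  Step 16: b b b b b b b B A  =>  b b b b b b b B B A   (applied B -> B B)
  Step 17: b b b b b b b B B A  =>  b b b b b b b B B B A   (applied B -> B B)
  Step 18: b b b b b b b B B B A  =>  b b b b b b b B B B B A   (applied B -> B B)
  Step 19: b b b b b b b B B B B A  =>  b b b b b b b b B B B A   (applied B -> b)
  Step 20: b b b b b b b b B B B A  =>  b b b b b b b b b B B A   (applied B -> b)
  Step 21: b b b b b b b b b B B A  =>  b b b b b b b b b B B B A   (applied B -> B B)
  Step 22: b b b b b b b b b B B B A  =>  b b b b b b b b b b B B A   (applied B -> b)
  Step 23: b b b b b b b b b b B B A  =>  b b b b b b b b b b b B A   (applied B -> b)
  Step 24: b b b b b b b b b b b B A  =>  b b b b b b b b b b b B B A   (applied B -> B B)
  Step 25: b b b b b b b b b b b B B A  =>  b b b b b b b b b b b B B B A   (applied B -> B B)
  Step 26: b b b b b b b b b b b B B B A  =>  b b b b b b b b b b b b B B A   (applied B -> b)
  Step 27: b b b b b b b b b b b b B B A  =>  b b b b b b b b b b b b b B A   (applied B -> b)
  Step 28: b b b b b b b b b b b b b B A  =>  b b b b b b b b b b b b b B B A   (applied B -> B B)
  Step 29: b b b b b b b b b b b b b B B A  =>  b b b b b b b b b b b b b b B A   (applied B -> b)
  Step 30: b b b b b b b b b b b b b b B A  =>  b b b b b b b b b b b b b b b A   (applied B -> b)
  Step 31: b b b b b b b b b b b b b b b A  =>  b b b b b b b b b b b b b b b A A   (applied A -> A A)
  Step 32: b b b b b b b b b b b b b b b A A  =>  b b b b b b b b b b b b b b b A A A   (applied A -> A A)
  Step 33: b b b b b b b b b b b b b b b A A A  =>  b b b b b b b b b b b b b b b a A A   (applied A -> a)
  Step 34: b b b b b b b b b b b b b b b a A A  =>  b b b b b b b b b b b b b b b a A A A   (applied A -> A A)
  Step 35: b b b b b b b b b b b b b b b a A A A  =>  b b b b b b b b b b b b b b b a A A A A   (applied A -> A A)
  Step 36: b b b b b b b b b b b b b b b a A A A A  =>  b b b b b b b b b b b b b b b a a A A A   (applied A -> a)
  Step 37: b b b b b b b b b b b b b b b a a A A A  =>  b b b b b b b b b b b b b b b a a a A A   (applied A -> a)
  Step 38: b b b b b b b b b b b b b b b a a a A A  =>  b b b b b b b b b b b b b b b a a a A A A   (applied A -> A A)
  Step 39: b b b b b b b b b b b b b b b a a a A A A  =>  b b b b b b b b b b b b b b b a a a a A A   (applied A -> a)
  Step 40: b b b b b b b b b b b b b b b a a a a A A  =>  b b b b b b b b b b b b b b b a a a a a A   (applied A -> a)
  Step 41: b b b b b b b b b b b b b b b a a a a a A  =>  b b b b b b b b b b b b b b b a a a a a a   (applied A -> a)
Final yield: b b b b b b b b b b b b b b b a a a a a a
Total rewrite steps: 41

41
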